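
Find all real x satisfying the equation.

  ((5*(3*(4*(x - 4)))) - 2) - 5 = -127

Step 1. [((5*(3*(4*(x - 4)))) - 2) - 5 = -127] -5 is outermost — add 5 both sides. So sub: (5*(3*(4*(x - 4)))) - 2 = -122.
Step 2. [(5*(3*(4*(x - 4)))) - 2 = -122] the outer -2 inverts by adding 2, so sub: 5*(3*(4*(x - 4))) = -120.
Step 3. [5*(3*(4*(x - 4))) = -120] divide by the outer 5, so div: 3*(4*(x - 4)) = -24.
Step 4. [3*(4*(x - 4)) = -24] 3 out front; divide by 3. So div: 4*(x - 4) = -8.
Step 5. [4*(x - 4) = -8] divide by the outer 4 ⇒ div: x - 4 = -2.
Step 6. [x - 4 = -2] peel the -4: add 4 from each side ⇒ sub: x = 2.

Answer: x ∈ {2}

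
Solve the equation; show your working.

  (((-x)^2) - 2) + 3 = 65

Step 1. [(((-x)^2) - 2) + 3 = 65] the outer +3 inverts by subtracting 3. So sub: ((-x)^2) - 2 = 62.
Step 2. [((-x)^2) - 2 = 62] peel the -2: add 2 from each side ⇒ sub: (-x)^2 = 64.
Step 3. [(-x)^2 = 64] LHS squared, RHS 64 ≥ 0: apply √ (±), so sqrt: -x = 8 or -8.
Step 4. [-x = 8 or -8] flip signs both sides. So neg: x = -8 or 8.

Answer: x ∈ {-8, 8}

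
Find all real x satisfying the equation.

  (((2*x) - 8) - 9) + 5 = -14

Step 1. [(((2*x) - 8) - 9) + 5 = -14] the outer +5 inverts by subtracting 5. So sub: ((2*x) - 8) - 9 = -19.
Step 2. [((2*x) - 8) - 9 = -19] 9 comes off first (add 9) ⇒ sub: (2*x) - 8 = -10.
Step 3. [(2*x) - 8 = -10] common factor 2 (LHS and -10) — divide through ⇒ factor: x - 4 = -5.
Step 4. [x - 4 = -5] the outer -4 inverts by adding 4. So sub: x = -1.

Answer: x ∈ {-1}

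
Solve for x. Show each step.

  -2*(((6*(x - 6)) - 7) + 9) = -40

Step 1. [-2*(((6*(x - 6)) - 7) + 9) = -40] divide by the outer -2. So div: ((6*(x - 6)) - 7) + 9 = 20.
Step 2. [((6*(x - 6)) - 7) + 9 = 20] 9 comes off first (subtract 9). So sub: (6*(x - 6)) - 7 = 11.
Step 3. [(6*(x - 6)) - 7 = 11] -7 is outermost — add 7 both sides ⇒ sub: 6*(x - 6) = 18.
Step 4. [6*(x - 6) = 18] leading coefficient 6: divide by 6 ⇒ div: x - 6 = 3.
Step 5. [x - 6 = 3] add 6: x sits inside (… - 6). So sub: x = 9.

Answer: x ∈ {9}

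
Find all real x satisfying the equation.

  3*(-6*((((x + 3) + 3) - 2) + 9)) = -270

Step 1. [3*(-6*((((x + 3) + 3) - 2) + 9)) = -270] divide by the outer 3 ⇒ div: -6*((((x + 3) + 3) - 2) + 9) = -90.
Step 2. [-6*((((x + 3) + 3) - 2) + 9) = -90] -6·(inner) — divide through by -6 ⇒ div: (((x + 3) + 3) - 2) + 9 = 15.
Step 3. [(((x + 3) + 3) - 2) + 9 = 15] the outer +9 inverts by subtracting 9. So sub: ((x + 3) + 3) - 2 = 6.
Step 4. [((x + 3) + 3) - 2 = 6] 2 comes off first (add 2), so sub: (x + 3) + 3 = 8.
Step 5. [(x + 3) + 3 = 8] 3 comes off first (subtract 3) ⇒ sub: x + 3 = 5.
Step 6. [x + 3 = 5] +3 is outermost — subtract 3 both sides ⇒ sub: x = 2.

Answer: x ∈ {2}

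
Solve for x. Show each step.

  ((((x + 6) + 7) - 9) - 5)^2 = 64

Step 1. [((((x + 6) + 7) - 9) - 5)^2 = 64] LHS squared, RHS 64 ≥ 0: apply √ (±). So sqrt: (((x + 6) + 7) - 9) - 5 = 8 or -8.
Step 2. [(((x + 6) + 7) - 9) - 5 = 8 or -8] the outer -5 inverts by adding 5. So sub: ((x + 6) + 7) - 9 = 13 or -3.
Step 3. [((x + 6) + 7) - 9 = 13 or -3] -9 is outermost — add 9 both sides ⇒ sub: (x + 6) + 7 = 22 or 6.
Step 4. [(x + 6) + 7 = 22 or 6] 7 comes off first (subtract 7), so sub: x + 6 = 15 or -1.
Step 5. [x + 6 = 15 or -1] subtract 6: x sits inside (… + 6). So sub: x = 9 or -7.

Answer: x ∈ {-7, 9}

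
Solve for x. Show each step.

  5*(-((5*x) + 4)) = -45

Step 1. [5*(-((5*x) + 4)) = -45] 5 out front; divide by 5. So div: -((5*x) + 4) = -9.
Step 2. [-((5*x) + 4) = -9] leading − — multiply by −1. So neg: (5*x) + 4 = 9.
Step 3. [(5*x) + 4 = 9] peel the +4: subtract 4 from each side. So sub: 5*x = 5.
Step 4. [5*x = 5] divide by the outer 5, so div: x = 1.

Answer: x ∈ {1}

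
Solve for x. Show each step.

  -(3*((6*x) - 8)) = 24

Step 1. [-(3*((6*x) - 8)) = 24] flip signs both sides, so neg: 3*((6*x) - 8) = -24.
Step 2. [3*((6*x) - 8) = -24] leading coefficient 3: divide by 3 ⇒ div: (6*x) - 8 = -8.
Step 3. [(6*x) - 8 = -8] the outer -8 inverts by adding 8. So sub: 6*x = 0.
Step 4. [6*x = 0] divide by the outer 6 ⇒ div: x = 0.

Answer: x ∈ {0}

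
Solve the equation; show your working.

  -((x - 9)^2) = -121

Step 1. [-((x - 9)^2) = -121] leading − — multiply by −1. So neg: (x - 9)^2 = 121.
Step 2. [(x - 9)^2 = 121] √ both sides: 121 ≥ 0 gives two branches, so sqrt: x - 9 = 11 or -11.
Step 3. [x - 9 = 11 or -11] 9 comes off first (add 9) ⇒ sub: x = 20 or -2.

Answer: x ∈ {-2, 20}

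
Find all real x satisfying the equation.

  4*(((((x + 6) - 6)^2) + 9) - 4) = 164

Step 1. [4*(((((x + 6) - 6)^2) + 9) - 4) = 164] 4 out front; divide by 4, so div: ((((x + 6) - 6)^2) + 9) - 4 = 41.
Step 2. [((((x + 6) - 6)^2) + 9) - 4 = 41] -4 is outermost — add 4 both sides ⇒ sub: (((x + 6) - 6)^2) + 9 = 45.
Step 3. [(((x + 6) - 6)^2) + 9 = 45] 9 comes off first (subtract 9), so sub: ((x + 6) - 6)^2 = 36.
Step 4. [((x + 6) - 6)^2 = 36] 36 ≥ 0, LHS is (·)² — take ±√, so sqrt: (x + 6) - 6 = 6 or -6.
Step 5. [(x + 6) - 6 = 6 or -6] the outer -6 inverts by adding 6. So sub: x + 6 = 12 or 0.
Step 6. [x + 6 = 12 or 0] the outer +6 inverts by subtracting 6 ⇒ sub: x = 6 or -6.

Answer: x ∈ {-6, 6}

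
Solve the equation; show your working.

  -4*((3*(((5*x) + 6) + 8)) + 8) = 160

Step 1. [-4*((3*(((5*x) + 6) + 8)) + 8) = 160] divide by the outer -4 ⇒ div: (3*(((5*x) + 6) + 8)) + 8 = -40.
Step 2. [(3*(((5*x) + 6) + 8)) + 8 = -40] the outer +8 inverts by subtracting 8, so sub: 3*(((5*x) + 6) + 8) = -48.
Step 3. [3*(((5*x) + 6) + 8) = -48] LHS = 3·(…); ÷3 both sides, so div: ((5*x) + 6) + 8 = -16.
Step 4. [((5*x) + 6) + 8 = -16] 8 comes off first (subtract 8). So sub: (5*x) + 6 = -24.
Step 5. [(5*x) + 6 = -24] subtract 6: x sits inside (… + 6). So sub: 5*x = -30.
Step 6. [5*x = -30] 5 out front; divide by 5, so div: x = -6.

Answer: x ∈ {-6}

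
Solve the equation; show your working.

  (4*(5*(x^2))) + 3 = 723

Step 1. [(4*(5*(x^2))) + 3 = 723] 3 comes off first (subtract 3), so sub: 4*(5*(x^2)) = 720.
Step 2. [4*(5*(x^2)) = 720] divide by the outer 4. So div: 5*(x^2) = 180.
Step 3. [5*(x^2) = 180] LHS = 5·(…); ÷5 both sides ⇒ div: x^2 = 36.
Step 4. [x^2 = 36] 36 ≥ 0, LHS is (·)² — take ±√ ⇒ sqrt: x = 6 or -6.

Answer: x ∈ {-6, 6}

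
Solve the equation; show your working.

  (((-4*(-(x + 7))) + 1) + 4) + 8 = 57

Step 1. [(((-4*(-(x + 7))) + 1) + 4) + 8 = 57] 8 comes off first (subtract 8). So sub: ((-4*(-(x + 7))) + 1) + 4 = 49.
Step 2. [((-4*(-(x + 7))) + 1) + 4 = 49] the outer +4 inverts by subtracting 4, so sub: (-4*(-(x + 7))) + 1 = 45.
Step 3. [(-4*(-(x + 7))) + 1 = 45] subtract 1: x sits inside (… + 1) ⇒ sub: -4*(-(x + 7)) = 44.
Step 4. [-4*(-(x + 7)) = 44] leading coefficient -4: divide by -4, so div: -(x + 7) = -11.
Step 5. [-(x + 7) = -11] leading − — multiply by −1 ⇒ neg: x + 7 = 11.
Step 6. [x + 7 = 11] the outer +7 inverts by subtracting 7. So sub: x = 4.

Answer: x ∈ {4}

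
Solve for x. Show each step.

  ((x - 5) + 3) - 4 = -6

Step 1. [((x - 5) + 3) - 4 = -6] 4 comes off first (add 4). So sub: (x - 5) + 3 = -2.
Step 2. [(x - 5) + 3 = -2] +3 is outermost — subtract 3 both sides. So sub: x - 5 = -5.
Step 3. [x - 5 = -5] 5 comes off first (add 5), so sub: x = 0.

Answer: x ∈ {0}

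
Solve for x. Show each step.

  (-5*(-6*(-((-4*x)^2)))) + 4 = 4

Step 1. [(-5*(-6*(-((-4*x)^2)))) + 4 = 4] the outer +4 inverts by subtracting 4. So sub: -5*(-6*(-((-4*x)^2))) = 0.
Step 2. [-5*(-6*(-((-4*x)^2))) = 0] divide by the outer -5, so div: -6*(-((-4*x)^2)) = 0.
Step 3. [-6*(-((-4*x)^2)) = 0] LHS = -6·(…); ÷-6 both sides. So div: -((-4*x)^2) = 0.
Step 4. [-((-4*x)^2) = 0] LHS negated; negate both sides. So neg: (-4*x)^2 = 0.
Step 5. [(-4*x)^2 = 0] LHS squared, RHS 0 ≥ 0: apply √ (±). So sqrt: -4*x = 0.
Step 6. [-4*x = 0] -4 out front; divide by -4 ⇒ div: x = 0.

Answer: x ∈ {0}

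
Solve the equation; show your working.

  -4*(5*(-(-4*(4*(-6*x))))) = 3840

Step 1. [-4*(5*(-(-4*(4*(-6*x))))) = 3840] -4·(inner) — divide through by -4 ⇒ div: 5*(-(-4*(4*(-6*x)))) = -960.
Step 2. [5*(-(-4*(4*(-6*x)))) = -960] 5·(inner) — divide through by 5, so div: -(-4*(4*(-6*x))) = -192.
Step 3. [-(-4*(4*(-6*x))) = -192] flip signs both sides, so neg: -4*(4*(-6*x)) = 192.
Step 4. [-4*(4*(-6*x)) = 192] -4 out front; divide by -4. So div: 4*(-6*x) = -48.
Step 5. [4*(-6*x) = -48] divide by the outer 4. So div: -6*x = -12.
Step 6. [-6*x = -12] leading coefficient -6: divide by -6 ⇒ div: x = 2.

Answer: x ∈ {2}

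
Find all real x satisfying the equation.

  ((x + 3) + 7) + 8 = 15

Step 1. [((x + 3) + 7) + 8 = 15] 8 comes off first (subtract 8). So sub: (x + 3) + 7 = 7.
Step 2. [(x + 3) + 7 = 7] peel the +7: subtract 7 from each side, so sub: x + 3 = 0.
Step 3. [x + 3 = 0] subtract 3: x sits inside (… + 3), so sub: x = -3.

Answer: x ∈ {-3}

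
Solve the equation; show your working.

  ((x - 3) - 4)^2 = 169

Step 1. [((x - 3) - 4)^2 = 169] 169 ≥ 0, LHS is (·)² — take ±√ ⇒ sqrt: (x - 3) - 4 = 13 or -13.
Step 2. [(x - 3) - 4 = 13 or -13] add 4: x sits inside (… - 4). So sub: x - 3 = 17 or -9.
Step 3. [x - 3 = 17 or -9] -3 is outermost — add 3 both sides ⇒ sub: x = 20 or -6.

Answer: x ∈ {-6, 20}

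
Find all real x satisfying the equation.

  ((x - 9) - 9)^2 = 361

Step 1. [((x - 9) - 9)^2 = 361] 361 ≥ 0, LHS is (·)² — take ±√. So sqrt: (x - 9) - 9 = 19 or -19.
Step 2. [(x - 9) - 9 = 19 or -19] the outer -9 inverts by adding 9. So sub: x - 9 = 28 or -10.
Step 3. [x - 9 = 28 or -10] peel the -9: add 9 from each side. So sub: x = 37 or -1.

Answer: x ∈ {-1, 37}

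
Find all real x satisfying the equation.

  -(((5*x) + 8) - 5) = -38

Step 1. [-(((5*x) + 8) - 5) = -38] LHS negated; negate both sides, so neg: ((5*x) + 8) - 5 = 38.
Step 2. [((5*x) + 8) - 5 = 38] the outer -5 inverts by adding 5 ⇒ sub: (5*x) + 8 = 43.
Step 3. [(5*x) + 8 = 43] +8 is outermost — subtract 8 both sides, so sub: 5*x = 35.
Step 4. [5*x = 35] divide by the outer 5 ⇒ div: x = 7.

Answer: x ∈ {7}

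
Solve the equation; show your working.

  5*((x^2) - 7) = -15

Step 1. [5*((x^2) - 7) = -15] LHS = 5·(…); ÷5 both sides. So div: (x^2) - 7 = -3.
Step 2. [(x^2) - 7 = -3] add 7: x sits inside (… - 7), so sub: x^2 = 4.
Step 3. [x^2 = 4] √ both sides: 4 ≥ 0 gives two branches ⇒ sqrt: x = 2 or -2.

Answer: x ∈ {-2, 2}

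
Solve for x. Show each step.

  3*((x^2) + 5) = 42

Step 1. [3*((x^2) + 5) = 42] 3·(inner) — divide through by 3 ⇒ div: (x^2) + 5 = 14.
Step 2. [(x^2) + 5 = 14] 5 comes off first (subtract 5) ⇒ sub: x^2 = 9.
Step 3. [x^2 = 9] LHS squared, RHS 9 ≥ 0: apply √ (±), so sqrt: x = 3 or -3.

Answer: x ∈ {-3, 3}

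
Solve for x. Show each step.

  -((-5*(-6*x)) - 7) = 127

Step 1. [-((-5*(-6*x)) - 7) = 127] leading − — multiply by −1 ⇒ neg: (-5*(-6*x)) - 7 = -127.
Step 2. [(-5*(-6*x)) - 7 = -127] peel the -7: add 7 from each side, so sub: -5*(-6*x) = -120.
Step 3. [-5*(-6*x) = -120] -5·(inner) — divide through by -5. So div: -6*x = 24.
Step 4. [-6*x = 24] -6 out front; divide by -6, so div: x = -4.

Answer: x ∈ {-4}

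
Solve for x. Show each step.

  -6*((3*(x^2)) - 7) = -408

Step 1. [-6*((3*(x^2)) - 7) = -408] -6 out front; divide by -6, so div: (3*(x^2)) - 7 = 68.
Step 2. [(3*(x^2)) - 7 = 68] peel the -7: add 7 from each side. So sub: 3*(x^2) = 75.
Step 3. [3*(x^2) = 75] divide by the outer 3 ⇒ div: x^2 = 25.
Step 4. [x^2 = 25] √ both sides: 25 ≥ 0 gives two branches ⇒ sqrt: x = 5 or -5.

Answer: x ∈ {-5, 5}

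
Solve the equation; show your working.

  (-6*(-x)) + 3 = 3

Step 1. [(-6*(-x)) + 3 = 3] peel the +3: subtract 3 from each side. So sub: -6*(-x) = 0.
Step 2. [-6*(-x) = 0] LHS = -6·(…); ÷-6 both sides, so div: -x = 0.
Step 3. [-x = 0] leading − — multiply by −1 ⇒ neg: x = 0.

Answer: x ∈ {0}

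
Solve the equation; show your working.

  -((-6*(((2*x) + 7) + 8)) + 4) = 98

Step 1. [-((-6*(((2*x) + 7) + 8)) + 4) = 98] flip signs both sides ⇒ neg: (-6*(((2*x) + 7) + 8)) + 4 = -98.
Step 2. [(-6*(((2*x) + 7) + 8)) + 4 = -98] peel the +4: subtract 4 from each side, so sub: -6*(((2*x) + 7) + 8) = -102.
Step 3. [-6*(((2*x) + 7) + 8) = -102] -6 out front; divide by -6 ⇒ div: ((2*x) + 7) + 8 = 17.
Step 4. [((2*x) + 7) + 8 = 17] subtract 8: x sits inside (… + 8) ⇒ sub: (2*x) + 7 = 9.
Step 5. [(2*x) + 7 = 9] peel the +7: subtract 7 from each side. So sub: 2*x = 2.
Step 6. [2*x = 2] 2·(inner) — divide through by 2 ⇒ div: x = 1.

Answer: x ∈ {1}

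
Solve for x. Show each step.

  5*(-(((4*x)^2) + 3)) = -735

Step 1. [5*(-(((4*x)^2) + 3)) = -735] 5 out front; divide by 5. So div: -(((4*x)^2) + 3) = -147.
Step 2. [-(((4*x)^2) + 3) = -147] LHS negated; negate both sides ⇒ neg: ((4*x)^2) + 3 = 147.
Step 3. [((4*x)^2) + 3 = 147] the outer +3 inverts by subtracting 3 ⇒ sub: (4*x)^2 = 144.
Step 4. [(4*x)^2 = 144] √ both sides: 144 ≥ 0 gives two branches, so sqrt: 4*x = 12 or -12.
Step 5. [4*x = 12 or -12] divide by the outer 4 ⇒ div: x = 3 or -3.

Answer: x ∈ {-3, 3}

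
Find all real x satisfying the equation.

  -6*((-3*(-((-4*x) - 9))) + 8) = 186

Step 1. [-6*((-3*(-((-4*x) - 9))) + 8) = 186] -6·(inner) — divide through by -6. So div: (-3*(-((-4*x) - 9))) + 8 = -31.
Step 2. [(-3*(-((-4*x) - 9))) + 8 = -31] 8 comes off first (subtract 8), so sub: -3*(-((-4*x) - 9)) = -39.
Step 3. [-3*(-((-4*x) - 9)) = -39] divide by the outer -3. So div: -((-4*x) - 9) = 13.
Step 4. [-((-4*x) - 9) = 13] leading − — multiply by −1. So neg: (-4*x) - 9 = -13.
Step 5. [(-4*x) - 9 = -13] 9 comes off first (add 9). So sub: -4*x = -4.
Step 6. [-4*x = -4] LHS = -4·(…); ÷-4 both sides ⇒ div: x = 1.

Answer: x ∈ {1}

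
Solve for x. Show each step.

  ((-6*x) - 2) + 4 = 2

Step 1. [((-6*x) - 2) + 4 = 2] the outer +4 inverts by subtracting 4, so sub: (-6*x) - 2 = -2.
Step 2. [(-6*x) - 2 = -2] peel the -2: add 2 from each side ⇒ sub: -6*x = 0.
Step 3. [-6*x = 0] divide by the outer -6, so div: x = 0.

Answer: x ∈ {0}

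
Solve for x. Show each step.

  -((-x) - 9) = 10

Step 1. [-((-x) - 9) = 10] flip signs both sides ⇒ neg: (-x) - 9 = -10.
Step 2. [(-x) - 9 = -10] the outer -9 inverts by adding 9, so sub: -x = -1.
Step 3. [-x = -1] flip signs both sides, so neg: x = 1.

Answer: x ∈ {1}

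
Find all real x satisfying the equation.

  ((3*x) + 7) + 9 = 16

Step 1. [((3*x) + 7) + 9 = 16] the outer +9 inverts by subtracting 9 ⇒ sub: (3*x) + 7 = 7.
Step 2. [(3*x) + 7 = 7] subtract 7: x sits inside (… + 7). So sub: 3*x = 0.
Step 3. [3*x = 0] 3 out front; divide by 3, so div: x = 0.

Answer: x ∈ {0}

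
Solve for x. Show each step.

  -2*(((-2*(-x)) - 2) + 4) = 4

Step 1. [-2*(((-2*(-x)) - 2) + 4) = 4] -2·(inner) — divide through by -2, so div: ((-2*(-x)) - 2) + 4 = -2.
Step 2. [((-2*(-x)) - 2) + 4 = -2] peel the +4: subtract 4 from each side, so sub: (-2*(-x)) - 2 = -6.
Step 3. [(-2*(-x)) - 2 = -6] common factor -2 (LHS and -6) — divide through. So factor: (-x) + 1 = 3.
Step 4. [(-x) + 1 = 3] peel the +1: subtract 1 from each side ⇒ sub: -x = 2.
Step 5. [-x = 2] LHS negated; negate both sides, so neg: x = -2.

Answer: x ∈ {-2}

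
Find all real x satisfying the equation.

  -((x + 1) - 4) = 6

Step 1. [-((x + 1) - 4) = 6] leading − — multiply by −1, so neg: (x + 1) - 4 = -6.
Step 2. [(x + 1) - 4 = -6] add 4: x sits inside (… - 4), so sub: x + 1 = -2.
Step 3. [x + 1 = -2] +1 is outermost — subtract 1 both sides. So sub: x = -3.

Answer: x ∈ {-3}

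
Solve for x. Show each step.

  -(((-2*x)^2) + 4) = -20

Step 1. [-(((-2*x)^2) + 4) = -20] leading − — multiply by −1. So neg: ((-2*x)^2) + 4 = 20.
Step 2. [((-2*x)^2) + 4 = 20] the outer +4 inverts by subtracting 4 ⇒ sub: (-2*x)^2 = 16.
Step 3. [(-2*x)^2 = 16] LHS squared, RHS 16 ≥ 0: apply √ (±), so sqrt: -2*x = 4 or -4.
Step 4. [-2*x = 4 or -4] leading coefficient -2: divide by -2. So div: x = -2 or 2.

Answer: x ∈ {-2, 2}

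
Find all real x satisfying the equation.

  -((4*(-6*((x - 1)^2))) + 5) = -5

Step 1. [-((4*(-6*((x - 1)^2))) + 5) = -5] LHS negated; negate both sides, so neg: (4*(-6*((x - 1)^2))) + 5 = 5.
Step 2. [(4*(-6*((x - 1)^2))) + 5 = 5] +5 is outermost — subtract 5 both sides. So sub: 4*(-6*((x - 1)^2)) = 0.
Step 3. [4*(-6*((x - 1)^2)) = 0] divide by the outer 4 ⇒ div: -6*((x - 1)^2) = 0.
Step 4. [-6*((x - 1)^2) = 0] -6 out front; divide by -6 ⇒ div: (x - 1)^2 = 0.
Step 5. [(x - 1)^2 = 0] LHS squared, RHS 0 ≥ 0: apply √ (±). So sqrt: x - 1 = 0.
Step 6. [x - 1 = 0] the outer -1 inverts by adding 1. So sub: x = 1.

Answer: x ∈ {1}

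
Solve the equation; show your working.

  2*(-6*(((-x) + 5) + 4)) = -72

Step 1. [2*(-6*(((-x) + 5) + 4)) = -72] LHS = 2·(…); ÷2 both sides, so div: -6*(((-x) + 5) + 4) = -36.
Step 2. [-6*(((-x) + 5) + 4) = -36] divide by the outer -6, so div: ((-x) + 5) + 4 = 6.
Step 3. [((-x) + 5) + 4 = 6] subtract 4: x sits inside (… + 4), so sub: (-x) + 5 = 2.
Step 4. [(-x) + 5 = 2] peel the +5: subtract 5 from each side ⇒ sub: -x = -3.
Step 5. [-x = -3] leading − — multiply by −1, so neg: x = 3.

Answer: x ∈ {3}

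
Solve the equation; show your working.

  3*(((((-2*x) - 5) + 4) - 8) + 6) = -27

Step 1. [3*(((((-2*x) - 5) + 4) - 8) + 6) = -27] LHS = 3·(…); ÷3 both sides. So div: ((((-2*x) - 5) + 4) - 8) + 6 = -9.
Step 2. [((((-2*x) - 5) + 4) - 8) + 6 = -9] 6 comes off first (subtract 6) ⇒ sub: (((-2*x) - 5) + 4) - 8 = -15.
Step 3. [(((-2*x) - 5) + 4) - 8 = -15] peel the -8: add 8 from each side, so sub: ((-2*x) - 5) + 4 = -7.
Step 4. [((-2*x) - 5) + 4 = -7] subtract 4: x sits inside (… + 4). So sub: (-2*x) - 5 = -11.
Step 5. [(-2*x) - 5 = -11] -5 is outermost — add 5 both sides ⇒ sub: -2*x = -6.
Step 6. [-2*x = -6] -2 out front; divide by -2, so div: x = 3.

Answer: x ∈ {3}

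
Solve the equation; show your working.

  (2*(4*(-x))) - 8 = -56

Step 1. [(2*(4*(-x))) - 8 = -56] add 8: x sits inside (… - 8). So sub: 2*(4*(-x)) = -48.
Step 2. [2*(4*(-x)) = -48] 2 out front; divide by 2. So div: 4*(-x) = -24.
Step 3. [4*(-x) = -24] LHS = 4·(…); ÷4 both sides. So div: -x = -6.
Step 4. [-x = -6] LHS negated; negate both sides ⇒ neg: x = 6.

Answer: x ∈ {6}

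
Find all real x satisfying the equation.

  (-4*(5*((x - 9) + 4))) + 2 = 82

Step 1. [(-4*(5*((x - 9) + 4))) + 2 = 82] peel the +2: subtract 2 from each side, so sub: -4*(5*((x - 9) + 4)) = 80.
Step 2. [-4*(5*((x - 9) + 4)) = 80] divide by the outer -4, so div: 5*((x - 9) + 4) = -20.
Step 3. [5*((x - 9) + 4) = -20] leading coefficient 5: divide by 5, so div: (x - 9) + 4 = -4.
Step 4. [(x - 9) + 4 = -4] peel the +4: subtract 4 from each side. So sub: x - 9 = -8.
Step 5. [x - 9 = -8] the outer -9 inverts by adding 9 ⇒ sub: x = 1.

Answer: x ∈ {1}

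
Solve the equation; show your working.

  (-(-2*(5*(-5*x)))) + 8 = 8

Step 1. [(-(-2*(5*(-5*x)))) + 8 = 8] peel the +8: subtract 8 from each side, so sub: -(-2*(5*(-5*x))) = 0.
Step 2. [-(-2*(5*(-5*x))) = 0] LHS negated; negate both sides, so neg: -2*(5*(-5*x)) = 0.
Step 3. [-2*(5*(-5*x)) = 0] leading coefficient -2: divide by -2. So div: 5*(-5*x) = 0.
Step 4. [5*(-5*x) = 0] 5·(inner) — divide through by 5 ⇒ div: -5*x = 0.
Step 5. [-5*x = 0] leading coefficient -5: divide by -5 ⇒ div: x = 0.

Answer: x ∈ {0}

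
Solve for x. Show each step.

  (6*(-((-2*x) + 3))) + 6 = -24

Step 1. [(6*(-((-2*x) + 3))) + 6 = -24] subtract 6: x sits inside (… + 6) ⇒ sub: 6*(-((-2*x) + 3)) = -30.
Step 2. [6*(-((-2*x) + 3)) = -30] 6·(inner) — divide through by 6. So div: -((-2*x) + 3) = -5.
Step 3. [-((-2*x) + 3) = -5] LHS negated; negate both sides, so neg: (-2*x) + 3 = 5.
Step 4. [(-2*x) + 3 = 5] the outer +3 inverts by subtracting 3, so sub: -2*x = 2.
Step 5. [-2*x = 2] -2·(inner) — divide through by -2, so div: x = -1.

Answer: x ∈ {-1}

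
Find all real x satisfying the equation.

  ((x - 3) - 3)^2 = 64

Step 1. [((x - 3) - 3)^2 = 64] 64 ≥ 0, LHS is (·)² — take ±√ ⇒ sqrt: (x - 3) - 3 = 8 or -8.
Step 2. [(x - 3) - 3 = 8 or -8] peel the -3: add 3 from each side. So sub: x - 3 = 11 or -5.
Step 3. [x - 3 = 11 or -5] add 3: x sits inside (… - 3). So sub: x = 14 or -2.

Answer: x ∈ {-2, 14}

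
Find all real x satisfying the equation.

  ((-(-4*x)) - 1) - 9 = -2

Step 1. [((-(-4*x)) - 1) - 9 = -2] 9 comes off first (add 9). So sub: (-(-4*x)) - 1 = 7.
Step 2. [(-(-4*x)) - 1 = 7] add 1: x sits inside (… - 1) ⇒ sub: -(-4*x) = 8.
Step 3. [-(-4*x) = 8] leading − — multiply by −1 ⇒ neg: -4*x = -8.
Step 4. [-4*x = -8] leading coefficient -4: divide by -4. So div: x = 2.

Answer: x ∈ {2}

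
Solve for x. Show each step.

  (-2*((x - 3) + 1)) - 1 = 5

Step 1. [(-2*((x - 3) + 1)) - 1 = 5] peel the -1: add 1 from each side. So sub: -2*((x - 3) + 1) = 6.
Step 2. [-2*((x - 3) + 1) = 6] -2·(inner) — divide through by -2. So div: (x - 3) + 1 = -3.
Step 3. [(x - 3) + 1 = -3] 1 comes off first (subtract 1) ⇒ sub: x - 3 = -4.
Step 4. [x - 3 = -4] peel the -3: add 3 from each side, so sub: x = -1.

Answer: x ∈ {-1}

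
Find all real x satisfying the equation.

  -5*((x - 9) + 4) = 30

Step 1. [-5*((x - 9) + 4) = 30] leading coefficient -5: divide by -5. So div: (x - 9) + 4 = -6.
Step 2. [(x - 9) + 4 = -6] peel the +4: subtract 4 from each side ⇒ sub: x - 9 = -10.
Step 3. [x - 9 = -10] peel the -9: add 9 from each side, so sub: x = -1.

Answer: x ∈ {-1}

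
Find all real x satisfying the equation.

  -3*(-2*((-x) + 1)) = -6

Step 1. [-3*(-2*((-x) + 1)) = -6] divide by the outer -3, so div: -2*((-x) + 1) = 2.
Step 2. [-2*((-x) + 1) = 2] divide by the outer -2, so div: (-x) + 1 = -1.
Step 3. [(-x) + 1 = -1] 1 comes off first (subtract 1). So sub: -x = -2.
Step 4. [-x = -2] flip signs both sides, so neg: x = 2.

Answer: x ∈ {2}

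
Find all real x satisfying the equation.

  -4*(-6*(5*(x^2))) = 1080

Step 1. [-4*(-6*(5*(x^2))) = 1080] divide by the outer -4. So div: -6*(5*(x^2)) = -270.
Step 2. [-6*(5*(x^2)) = -270] -6·(inner) — divide through by -6. So div: 5*(x^2) = 45.
Step 3. [5*(x^2) = 45] LHS = 5·(…); ÷5 both sides. So div: x^2 = 9.
Step 4. [x^2 = 9] LHS squared, RHS 9 ≥ 0: apply √ (±) ⇒ sqrt: x = 3 or -3.

Answer: x ∈ {-3, 3}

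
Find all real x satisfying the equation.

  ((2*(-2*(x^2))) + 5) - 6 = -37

Step 1. [((2*(-2*(x^2))) + 5) - 6 = -37] peel the -6: add 6 from each side ⇒ sub: (2*(-2*(x^2))) + 5 = -31.
Step 2. [(2*(-2*(x^2))) + 5 = -31] 5 comes off first (subtract 5). So sub: 2*(-2*(x^2)) = -36.
Step 3. [2*(-2*(x^2)) = -36] divide by the outer 2 ⇒ div: -2*(x^2) = -18.
Step 4. [-2*(x^2) = -18] -2·(inner) — divide through by -2, so div: x^2 = 9.
Step 5. [x^2 = 9] LHS squared, RHS 9 ≥ 0: apply √ (±). So sqrt: x = 3 or -3.

Answer: x ∈ {-3, 3}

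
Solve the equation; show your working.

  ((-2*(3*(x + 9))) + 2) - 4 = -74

Step 1. [((-2*(3*(x + 9))) + 2) - 4 = -74] peel the -4: add 4 from each side, so sub: (-2*(3*(x + 9))) + 2 = -70.
Step 2. [(-2*(3*(x + 9))) + 2 = -70] subtract 2: x sits inside (… + 2). So sub: -2*(3*(x + 9)) = -72.
Step 3. [-2*(3*(x + 9)) = -72] leading coefficient -2: divide by -2, so div: 3*(x + 9) = 36.
Step 4. [3*(x + 9) = 36] LHS = 3·(…); ÷3 both sides. So div: x + 9 = 12.
Step 5. [x + 9 = 12] the outer +9 inverts by subtracting 9, so sub: x = 3.

Answer: x ∈ {3}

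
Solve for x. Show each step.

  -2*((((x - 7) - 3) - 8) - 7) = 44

Step 1. [-2*((((x - 7) - 3) - 8) - 7) = 44] LHS = -2·(…); ÷-2 both sides, so div: (((x - 7) - 3) - 8) - 7 = -22.
Step 2. [(((x - 7) - 3) - 8) - 7 = -22] 7 comes off first (add 7), so sub: ((x - 7) - 3) - 8 = -15.
Step 3. [((x - 7) - 3) - 8 = -15] peel the -8: add 8 from each side. So sub: (x - 7) - 3 = -7.
Step 4. [(x - 7) - 3 = -7] peel the -3: add 3 from each side, so sub: x - 7 = -4.
Step 5. [x - 7 = -4] -7 is outermost — add 7 both sides, so sub: x = 3.

Answer: x ∈ {3}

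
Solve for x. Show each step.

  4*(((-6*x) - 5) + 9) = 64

Step 1. [4*(((-6*x) - 5) + 9) = 64] 4·(inner) — divide through by 4. So div: ((-6*x) - 5) + 9 = 16.
Step 2. [((-6*x) - 5) + 9 = 16] +9 is outermost — subtract 9 both sides ⇒ sub: (-6*x) - 5 = 7.
Step 3. [(-6*x) - 5 = 7] add 5: x sits inside (… - 5) ⇒ sub: -6*x = 12.
Step 4. [-6*x = 12] LHS = -6·(…); ÷-6 both sides. So div: x = -2.

Answer: x ∈ {-2}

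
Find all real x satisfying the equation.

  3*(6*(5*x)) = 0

Step 1. [3*(6*(5*x)) = 0] 3 out front; divide by 3 ⇒ div: 6*(5*x) = 0.
Step 2. [6*(5*x) = 0] 6 out front; divide by 6, so div: 5*x = 0.
Step 3. [5*x = 0] 5·(inner) — divide through by 5, so div: x = 0.

Answer: x ∈ {0}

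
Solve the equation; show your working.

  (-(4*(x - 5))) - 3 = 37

Step 1. [(-(4*(x - 5))) - 3 = 37] 3 comes off first (add 3). So sub: -(4*(x - 5)) = 40.
Step 2. [-(4*(x - 5)) = 40] LHS negated; negate both sides. So neg: 4*(x - 5) = -40.
Step 3. [4*(x - 5) = -40] leading coefficient 4: divide by 4, so div: x - 5 = -10.
Step 4. [x - 5 = -10] add 5: x sits inside (… - 5) ⇒ sub: x = -5.

Answer: x ∈ {-5}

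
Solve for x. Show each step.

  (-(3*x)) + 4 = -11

Step 1. [(-(3*x)) + 4 = -11] subtract 4: x sits inside (… + 4) ⇒ sub: -(3*x) = -15.
Step 2. [-(3*x) = -15] LHS negated; negate both sides, so neg: 3*x = 15.
Step 3. [3*x = 15] leading coefficient 3: divide by 3 ⇒ div: x = 5.

Answer: x ∈ {5}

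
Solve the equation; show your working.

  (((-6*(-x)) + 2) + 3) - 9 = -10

Step 1. [(((-6*(-x)) + 2) + 3) - 9 = -10] -9 is outermost — add 9 both sides. So sub: ((-6*(-x)) + 2) + 3 = -1.
Step 2. [((-6*(-x)) + 2) + 3 = -1] 3 comes off first (subtract 3) ⇒ sub: (-6*(-x)) + 2 = -4.
Step 3. [(-6*(-x)) + 2 = -4] +2 is outermost — subtract 2 both sides ⇒ sub: -6*(-x) = -6.
Step 4. [-6*(-x) = -6] LHS = -6·(…); ÷-6 both sides. So div: -x = 1.
Step 5. [-x = 1] flip signs both sides, so neg: x = -1.

Answer: x ∈ {-1}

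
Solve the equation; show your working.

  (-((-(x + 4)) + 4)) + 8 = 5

Step 1. [(-((-(x + 4)) + 4)) + 8 = 5] subtract 8: x sits inside (… + 8), so sub: -((-(x + 4)) + 4) = -3.
Step 2. [-((-(x + 4)) + 4) = -3] flip signs both sides. So neg: (-(x + 4)) + 4 = 3.
Step 3. [(-(x + 4)) + 4 = 3] the outer +4 inverts by subtracting 4 ⇒ sub: -(x + 4) = -1.
Step 4. [-(x + 4) = -1] flip signs both sides, so neg: x + 4 = 1.
Step 5. [x + 4 = 1] subtract 4: x sits inside (… + 4) ⇒ sub: x = -3.

Answer: x ∈ {-3}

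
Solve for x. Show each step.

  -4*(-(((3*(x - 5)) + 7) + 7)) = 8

Step 1. [-4*(-(((3*(x - 5)) + 7) + 7)) = 8] -4·(inner) — divide through by -4. So div: -(((3*(x - 5)) + 7) + 7) = -2.
Step 2. [-(((3*(x - 5)) + 7) + 7) = -2] leading − — multiply by −1. So neg: ((3*(x - 5)) + 7) + 7 = 2.
Step 3. [((3*(x - 5)) + 7) + 7 = 2] 7 comes off first (subtract 7). So sub: (3*(x - 5)) + 7 = -5.
Step 4. [(3*(x - 5)) + 7 = -5] subtract 7: x sits inside (… + 7), so sub: 3*(x - 5) = -12.
Step 5. [3*(x - 5) = -12] 3 out front; divide by 3. So div: x - 5 = -4.
Step 6. [x - 5 = -4] peel the -5: add 5 from each side, so sub: x = 1.

Answer: x ∈ {1}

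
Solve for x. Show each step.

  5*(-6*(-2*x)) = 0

Step 1. [5*(-6*(-2*x)) = 0] leading coefficient 5: divide by 5 ⇒ div: -6*(-2*x) = 0.
Step 2. [-6*(-2*x) = 0] leading coefficient -6: divide by -6 ⇒ div: -2*x = 0.
Step 3. [-2*x = 0] -2 out front; divide by -2 ⇒ div: x = 0.

Answer: x ∈ {0}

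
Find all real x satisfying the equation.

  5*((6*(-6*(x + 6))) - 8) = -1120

Step 1. [5*((6*(-6*(x + 6))) - 8) = -1120] divide by the outer 5, so div: (6*(-6*(x + 6))) - 8 = -224.
Step 2. [(6*(-6*(x + 6))) - 8 = -224] the outer -8 inverts by adding 8 ⇒ sub: 6*(-6*(x + 6)) = -216.
Step 3. [6*(-6*(x + 6)) = -216] 6·(inner) — divide through by 6 ⇒ div: -6*(x + 6) = -36.
Step 4. [-6*(x + 6) = -36] -6 out front; divide by -6, so div: x + 6 = 6.
Step 5. [x + 6 = 6] subtract 6: x sits inside (… + 6), so sub: x = 0.

Answer: x ∈ {0}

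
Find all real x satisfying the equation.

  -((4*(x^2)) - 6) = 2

Step 1. [-((4*(x^2)) - 6) = 2] flip signs both sides ⇒ neg: (4*(x^2)) - 6 = -2.
Step 2. [(4*(x^2)) - 6 = -2] 6 comes off first (add 6). So sub: 4*(x^2) = 4.
Step 3. [4*(x^2) = 4] 4 out front; divide by 4 ⇒ div: x^2 = 1.
Step 4. [x^2 = 1] √ both sides: 1 ≥ 0 gives two branches. So sqrt: x = 1 or -1.

Answer: x ∈ {-1, 1}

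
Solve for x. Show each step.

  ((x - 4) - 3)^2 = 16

Step 1. [((x - 4) - 3)^2 = 16] 16 ≥ 0, LHS is (·)² — take ±√, so sqrt: (x - 4) - 3 = 4 or -4.
Step 2. [(x - 4) - 3 = 4 or -4] peel the -3: add 3 from each side ⇒ sub: x - 4 = 7 or -1.
Step 3. [x - 4 = 7 or -1] the outer -4 inverts by adding 4, so sub: x = 11 or 3.

Answer: x ∈ {3, 11}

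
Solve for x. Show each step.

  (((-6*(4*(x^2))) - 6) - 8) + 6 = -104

Step 1. [(((-6*(4*(x^2))) - 6) - 8) + 6 = -104] +6 is outermost — subtract 6 both sides ⇒ sub: ((-6*(4*(x^2))) - 6) - 8 = -110.
Step 2. [((-6*(4*(x^2))) - 6) - 8 = -110] 8 comes off first (add 8) ⇒ sub: (-6*(4*(x^2))) - 6 = -102.
Step 3. [(-6*(4*(x^2))) - 6 = -102] add 6: x sits inside (… - 6), so sub: -6*(4*(x^2)) = -96.
Step 4. [-6*(4*(x^2)) = -96] LHS = -6·(…); ÷-6 both sides, so div: 4*(x^2) = 16.
Step 5. [4*(x^2) = 16] leading coefficient 4: divide by 4 ⇒ div: x^2 = 4.
Step 6. [x^2 = 4] √ both sides: 4 ≥ 0 gives two branches ⇒ sqrt: x = 2 or -2.

Answer: x ∈ {-2, 2}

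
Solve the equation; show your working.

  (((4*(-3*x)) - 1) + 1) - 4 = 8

Step 1. [(((4*(-3*x)) - 1) + 1) - 4 = 8] add 4: x sits inside (… - 4), so sub: ((4*(-3*x)) - 1) + 1 = 12.
Step 2. [((4*(-3*x)) - 1) + 1 = 12] the outer +1 inverts by subtracting 1, so sub: (4*(-3*x)) - 1 = 11.
Step 3. [(4*(-3*x)) - 1 = 11] 1 comes off first (add 1). So sub: 4*(-3*x) = 12.
Step 4. [4*(-3*x) = 12] 4 out front; divide by 4 ⇒ div: -3*x = 3.
Step 5. [-3*x = 3] -3 out front; divide by -3, so div: x = -1.

Answer: x ∈ {-1}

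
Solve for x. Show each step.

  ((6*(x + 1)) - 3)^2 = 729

Step 1. [((6*(x + 1)) - 3)^2 = 729] 729 ≥ 0, LHS is (·)² — take ±√. So sqrt: (6*(x + 1)) - 3 = 27 or -27.
Step 2. [(6*(x + 1)) - 3 = 27 or -27] 3 comes off first (add 3) ⇒ sub: 6*(x + 1) = 30 or -24.
Step 3. [6*(x + 1) = 30 or -24] divide by the outer 6, so div: x + 1 = 5 or -4.
Step 4. [x + 1 = 5 or -4] subtract 1: x sits inside (… + 1). So sub: x = 4 or -5.

Answer: x ∈ {-5, 4}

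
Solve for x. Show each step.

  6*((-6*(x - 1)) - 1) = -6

Step 1. [6*((-6*(x - 1)) - 1) = -6] divide by the outer 6. So div: (-6*(x - 1)) - 1 = -1.
Step 2. [(-6*(x - 1)) - 1 = -1] the outer -1 inverts by adding 1 ⇒ sub: -6*(x - 1) = 0.
Step 3. [-6*(x - 1) = 0] -6·(inner) — divide through by -6. So div: x - 1 = 0.
Step 4. [x - 1 = 0] the outer -1 inverts by adding 1. So sub: x = 1.

Answer: x ∈ {1}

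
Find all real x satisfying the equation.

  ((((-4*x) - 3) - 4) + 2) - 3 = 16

Step 1. [((((-4*x) - 3) - 4) + 2) - 3 = 16] peel the -3: add 3 from each side, so sub: (((-4*x) - 3) - 4) + 2 = 19.
Step 2. [(((-4*x) - 3) - 4) + 2 = 19] the outer +2 inverts by subtracting 2. So sub: ((-4*x) - 3) - 4 = 17.
Step 3. [((-4*x) - 3) - 4 = 17] 4 comes off first (add 4) ⇒ sub: (-4*x) - 3 = 21.
Step 4. [(-4*x) - 3 = 21] peel the -3: add 3 from each side ⇒ sub: -4*x = 24.
Step 5. [-4*x = 24] -4 out front; divide by -4, so div: x = -6.

Answer: x ∈ {-6}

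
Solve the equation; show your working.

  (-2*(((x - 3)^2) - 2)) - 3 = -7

Step 1. [(-2*(((x - 3)^2) - 2)) - 3 = -7] -3 is outermost — add 3 both sides, so sub: -2*(((x - 3)^2) - 2) = -4.
Step 2. [-2*(((x - 3)^2) - 2) = -4] -2 out front; divide by -2 ⇒ div: ((x - 3)^2) - 2 = 2.
Step 3. [((x - 3)^2) - 2 = 2] add 2: x sits inside (… - 2). So sub: (x - 3)^2 = 4.
Step 4. [(x - 3)^2 = 4] LHS squared, RHS 4 ≥ 0: apply √ (±). So sqrt: x - 3 = 2 or -2.
Step 5. [x - 3 = 2 or -2] peel the -3: add 3 from each side ⇒ sub: x = 5 or 1.

Answer: x ∈ {1, 5}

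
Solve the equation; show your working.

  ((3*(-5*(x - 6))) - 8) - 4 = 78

Step 1. [((3*(-5*(x - 6))) - 8) - 4 = 78] -4 is outermost — add 4 both sides, so sub: (3*(-5*(x - 6))) - 8 = 82.
Step 2. [(3*(-5*(x - 6))) - 8 = 82] 8 comes off first (add 8) ⇒ sub: 3*(-5*(x - 6)) = 90.
Step 3. [3*(-5*(x - 6)) = 90] divide by the outer 3. So div: -5*(x - 6) = 30.
Step 4. [-5*(x - 6) = 30] -5 out front; divide by -5 ⇒ div: x - 6 = -6.
Step 5. [x - 6 = -6] peel the -6: add 6 from each side ⇒ sub: x = 0.

Answer: x ∈ {0}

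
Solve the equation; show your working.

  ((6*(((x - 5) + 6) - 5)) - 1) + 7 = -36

Step 1. [((6*(((x - 5) + 6) - 5)) - 1) + 7 = -36] peel the +7: subtract 7 from each side. So sub: (6*(((x - 5) + 6) - 5)) - 1 = -43.
Step 2. [(6*(((x - 5) + 6) - 5)) - 1 = -43] the outer -1 inverts by adding 1 ⇒ sub: 6*(((x - 5) + 6) - 5) = -42.
Step 3. [6*(((x - 5) + 6) - 5) = -42] 6 out front; divide by 6 ⇒ div: ((x - 5) + 6) - 5 = -7.
Step 4. [((x - 5) + 6) - 5 = -7] 5 comes off first (add 5). So sub: (x - 5) + 6 = -2.
Step 5. [(x - 5) + 6 = -2] +6 is outermost — subtract 6 both sides, so sub: x - 5 = -8.
Step 6. [x - 5 = -8] the outer -5 inverts by adding 5. So sub: x = -3.

Answer: x ∈ {-3}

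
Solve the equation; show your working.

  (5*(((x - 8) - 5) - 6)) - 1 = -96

Step 1. [(5*(((x - 8) - 5) - 6)) - 1 = -96] the outer -1 inverts by adding 1, so sub: 5*(((x - 8) - 5) - 6) = -95.
Step 2. [5*(((x - 8) - 5) - 6) = -95] 5 out front; divide by 5, so div: ((x - 8) - 5) - 6 = -19.
Step 3. [((x - 8) - 5) - 6 = -19] peel the -6: add 6 from each side, so sub: (x - 8) - 5 = -13.
Step 4. [(x - 8) - 5 = -13] 5 comes off first (add 5) ⇒ sub: x - 8 = -8.
Step 5. [x - 8 = -8] peel the -8: add 8 from each side ⇒ sub: x = 0.

Answer: x ∈ {0}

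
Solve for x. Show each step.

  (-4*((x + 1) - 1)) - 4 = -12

Step 1. [(-4*((x + 1) - 1)) - 4 = -12] common factor -4 (LHS and -12) — divide through ⇒ factor: ((x + 1) - 1) + 1 = 3.
Step 2. [((x + 1) - 1) + 1 = 3] 1 comes off first (subtract 1) ⇒ sub: (x + 1) - 1 = 2.
Step 3. [(x + 1) - 1 = 2] the outer -1 inverts by adding 1 ⇒ sub: x + 1 = 3.
Step 4. [x + 1 = 3] peel the +1: subtract 1 from each side. So sub: x = 2.

Answer: x ∈ {2}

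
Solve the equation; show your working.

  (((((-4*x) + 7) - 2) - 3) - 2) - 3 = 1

Step 1. [(((((-4*x) + 7) - 2) - 3) - 2) - 3 = 1] add 3: x sits inside (… - 3) ⇒ sub: ((((-4*x) + 7) - 2) - 3) - 2 = 4.
Step 2. [((((-4*x) + 7) - 2) - 3) - 2 = 4] 2 comes off first (add 2) ⇒ sub: (((-4*x) + 7) - 2) - 3 = 6.
Step 3. [(((-4*x) + 7) - 2) - 3 = 6] the outer -3 inverts by adding 3 ⇒ sub: ((-4*x) + 7) - 2 = 9.
Step 4. [((-4*x) + 7) - 2 = 9] -2 is outermost — add 2 both sides, so sub: (-4*x) + 7 = 11.
Step 5. [(-4*x) + 7 = 11] the outer +7 inverts by subtracting 7. So sub: -4*x = 4.
Step 6. [-4*x = 4] divide by the outer -4 ⇒ div: x = -1.

Answer: x ∈ {-1}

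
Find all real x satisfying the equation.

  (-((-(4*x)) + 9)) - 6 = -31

Step 1. [(-((-(4*x)) + 9)) - 6 = -31] add 6: x sits inside (… - 6), so sub: -((-(4*x)) + 9) = -25.
Step 2. [-((-(4*x)) + 9) = -25] leading − — multiply by −1, so neg: (-(4*x)) + 9 = 25.
Step 3. [(-(4*x)) + 9 = 25] 9 comes off first (subtract 9) ⇒ sub: -(4*x) = 16.
Step 4. [-(4*x) = 16] leading − — multiply by −1. So neg: 4*x = -16.
Step 5. [4*x = -16] divide by the outer 4, so div: x = -4.

Answer: x ∈ {-4}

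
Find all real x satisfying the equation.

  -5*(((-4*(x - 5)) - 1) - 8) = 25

Step 1. [-5*(((-4*(x - 5)) - 1) - 8) = 25] leading coefficient -5: divide by -5. So div: ((-4*(x - 5)) - 1) - 8 = -5.
Step 2. [((-4*(x - 5)) - 1) - 8 = -5] add 8: x sits inside (… - 8) ⇒ sub: (-4*(x - 5)) - 1 = 3.
Step 3. [(-4*(x - 5)) - 1 = 3] add 1: x sits inside (… - 1) ⇒ sub: -4*(x - 5) = 4.
Step 4. [-4*(x - 5) = 4] -4·(inner) — divide through by -4. So div: x - 5 = -1.
Step 5. [x - 5 = -1] peel the -5: add 5 from each side. So sub: x = 4.

Answer: x ∈ {4}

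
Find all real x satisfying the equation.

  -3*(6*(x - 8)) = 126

Step 1. [-3*(6*(x - 8)) = 126] -3·(inner) — divide through by -3. So div: 6*(x - 8) = -42.
Step 2. [6*(x - 8) = -42] divide by the outer 6, so div: x - 8 = -7.
Step 3. [x - 8 = -7] peel the -8: add 8 from each side ⇒ sub: x = 1.

Answer: x ∈ {1}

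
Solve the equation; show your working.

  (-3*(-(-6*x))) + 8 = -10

Step 1. [(-3*(-(-6*x))) + 8 = -10] peel the +8: subtract 8 from each side ⇒ sub: -3*(-(-6*x)) = -18.
Step 2. [-3*(-(-6*x)) = -18] -3 out front; divide by -3 ⇒ div: -(-6*x) = 6.
Step 3. [-(-6*x) = 6] flip signs both sides, so neg: -6*x = -6.
Step 4. [-6*x = -6] leading coefficient -6: divide by -6. So div: x = 1.

Answer: x ∈ {1}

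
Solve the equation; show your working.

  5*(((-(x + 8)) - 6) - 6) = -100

Step 1. [5*(((-(x + 8)) - 6) - 6) = -100] 5·(inner) — divide through by 5, so div: ((-(x + 8)) - 6) - 6 = -20.
Step 2. [((-(x + 8)) - 6) - 6 = -20] -6 is outermost — add 6 both sides ⇒ sub: (-(x + 8)) - 6 = -14.
Step 3. [(-(x + 8)) - 6 = -14] add 6: x sits inside (… - 6), so sub: -(x + 8) = -8.
Step 4. [-(x + 8) = -8] flip signs both sides, so neg: x + 8 = 8.
Step 5. [x + 8 = 8] the outer +8 inverts by subtracting 8, so sub: x = 0.

Answer: x ∈ {0}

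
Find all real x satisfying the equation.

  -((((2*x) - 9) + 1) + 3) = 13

Step 1. [-((((2*x) - 9) + 1) + 3) = 13] leading − — multiply by −1 ⇒ neg: (((2*x) - 9) + 1) + 3 = -13.
Step 2. [(((2*x) - 9) + 1) + 3 = -13] subtract 3: x sits inside (… + 3). So sub: ((2*x) - 9) + 1 = -16.
Step 3. [((2*x) - 9) + 1 = -16] peel the +1: subtract 1 from each side ⇒ sub: (2*x) - 9 = -17.
Step 4. [(2*x) - 9 = -17] the outer -9 inverts by adding 9. So sub: 2*x = -8.
Step 5. [2*x = -8] LHS = 2·(…); ÷2 both sides. So div: x = -4.

Answer: x ∈ {-4}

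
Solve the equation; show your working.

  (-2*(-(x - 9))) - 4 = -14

Step 1. [(-2*(-(x - 9))) - 4 = -14] the outer -4 inverts by adding 4 ⇒ sub: -2*(-(x - 9)) = -10.
Step 2. [-2*(-(x - 9)) = -10] divide by the outer -2, so div: -(x - 9) = 5.
Step 3. [-(x - 9) = 5] leading − — multiply by −1. So neg: x - 9 = -5.
Step 4. [x - 9 = -5] peel the -9: add 9 from each side. So sub: x = 4.

Answer: x ∈ {4}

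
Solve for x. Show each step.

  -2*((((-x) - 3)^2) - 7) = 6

Step 1. [-2*((((-x) - 3)^2) - 7) = 6] leading coefficient -2: divide by -2 ⇒ div: (((-x) - 3)^2) - 7 = -3.
Step 2. [(((-x) - 3)^2) - 7 = -3] add 7: x sits inside (… - 7), so sub: ((-x) - 3)^2 = 4.
Step 3. [((-x) - 3)^2 = 4] √ both sides: 4 ≥ 0 gives two branches ⇒ sqrt: (-x) - 3 = 2 or -2.
Step 4. [(-x) - 3 = 2 or -2] -3 is outermost — add 3 both sides ⇒ sub: -x = 5 or 1.
Step 5. [-x = 5 or 1] LHS negated; negate both sides. So neg: x = -5 or -1.

Answer: x ∈ {-5, -1}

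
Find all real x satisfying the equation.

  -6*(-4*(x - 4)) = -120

Step 1. [-6*(-4*(x - 4)) = -120] -6·(inner) — divide through by -6. So div: -4*(x - 4) = 20.
Step 2. [-4*(x - 4) = 20] LHS = -4·(…); ÷-4 both sides. So div: x - 4 = -5.
Step 3. [x - 4 = -5] the outer -4 inverts by adding 4. So sub: x = -1.

Answer: x ∈ {-1}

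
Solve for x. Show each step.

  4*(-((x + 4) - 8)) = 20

Step 1. [4*(-((x + 4) - 8)) = 20] divide by the outer 4. So div: -((x + 4) - 8) = 5.
Step 2. [-((x + 4) - 8) = 5] LHS negated; negate both sides. So neg: (x + 4) - 8 = -5.
Step 3. [(x + 4) - 8 = -5] peel the -8: add 8 from each side. So sub: x + 4 = 3.
Step 4. [x + 4 = 3] 4 comes off first (subtract 4), so sub: x = -1.

Answer: x ∈ {-1}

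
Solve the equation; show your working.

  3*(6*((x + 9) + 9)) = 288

Step 1. [3*(6*((x + 9) + 9)) = 288] LHS = 3·(…); ÷3 both sides, so div: 6*((x + 9) + 9) = 96.
Step 2. [6*((x + 9) + 9) = 96] divide by the outer 6, so div: (x + 9) + 9 = 16.
Step 3. [(x + 9) + 9 = 16] the outer +9 inverts by subtracting 9, so sub: x + 9 = 7.
Step 4. [x + 9 = 7] +9 is outermost — subtract 9 both sides, so sub: x = -2.

Answer: x ∈ {-2}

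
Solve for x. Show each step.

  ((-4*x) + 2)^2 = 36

Step 1. [((-4*x) + 2)^2 = 36] LHS squared, RHS 36 ≥ 0: apply √ (±) ⇒ sqrt: (-4*x) + 2 = 6 or -6.
Step 2. [(-4*x) + 2 = 6 or -6] subtract 2: x sits inside (… + 2), so sub: -4*x = 4 or -8.
Step 3. [-4*x = 4 or -8] LHS = -4·(…); ÷-4 both sides, so div: x = -1 or 2.

Answer: x ∈ {-1, 2}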